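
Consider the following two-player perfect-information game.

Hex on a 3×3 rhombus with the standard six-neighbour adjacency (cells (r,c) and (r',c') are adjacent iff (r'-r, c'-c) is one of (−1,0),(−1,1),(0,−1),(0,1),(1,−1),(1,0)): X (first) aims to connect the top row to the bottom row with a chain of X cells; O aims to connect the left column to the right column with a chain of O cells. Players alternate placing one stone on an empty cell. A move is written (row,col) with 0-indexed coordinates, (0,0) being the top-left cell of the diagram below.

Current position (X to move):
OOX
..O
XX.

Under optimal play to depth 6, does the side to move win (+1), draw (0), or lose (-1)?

value(OOX/..O/XX., X) = +1

p1 X@[OOX/..O/XX.]: (1,0)[OOX/X.O/XX.]-1 (1,1)[OOX/.XO/XX.]+1* (2,2)[OOX/..O/XXX]-1
p2 O@[OOX/.XO/XX.] terminal -1; root [OOX/..O/XX.] d6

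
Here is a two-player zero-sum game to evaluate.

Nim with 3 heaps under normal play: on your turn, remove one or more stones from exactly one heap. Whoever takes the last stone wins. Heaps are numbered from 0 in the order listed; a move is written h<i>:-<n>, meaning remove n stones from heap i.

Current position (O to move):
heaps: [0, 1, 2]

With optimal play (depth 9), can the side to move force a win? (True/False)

p1 O@[(0,1,2)]: h1:-1[(0,0,2)]-1 h2:-1[(0,1,1)]+1* h2:-2[(0,1,0)]-1
p2 X@[(0,1,1)]: h1:-1[(0,0,1)]-1* h2:-1[(0,1,0)]-1
p3 O@[(0,0,1)]: h2:-1[(0,0,0)]+1*
p4 X@[(0,0,0)] terminal -1; root [(0,1,2)] d9

O winning at [(0,1,2)]: True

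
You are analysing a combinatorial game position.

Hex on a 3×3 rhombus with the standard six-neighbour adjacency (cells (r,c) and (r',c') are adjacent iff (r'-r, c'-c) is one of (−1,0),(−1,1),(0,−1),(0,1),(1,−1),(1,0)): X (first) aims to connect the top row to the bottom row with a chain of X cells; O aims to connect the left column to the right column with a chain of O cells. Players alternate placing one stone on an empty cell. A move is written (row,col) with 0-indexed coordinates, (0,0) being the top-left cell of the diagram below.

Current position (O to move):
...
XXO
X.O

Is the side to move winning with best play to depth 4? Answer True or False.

ply 1, O at .../XXO/X.O | (0,0)=-1→O../XXO/X.O*; (0,1)=-1→.O./XXO/X.O; (0,2)=-1→..O/XXO/X.O; (2,1)=-1→.../XXO/XOO
ply 2, X at O../XXO/X.O | (0,1)=+1→OX./XXO/X.O*; (0,2)=+1→O.X/XXO/X.O; (2,1)=+1→O../XXO/XXO
ply 3: OX./XXO/X.O is terminal -1 (O); from .../XXO/X.O depth 4

O winning at [.../XXO/X.O]: False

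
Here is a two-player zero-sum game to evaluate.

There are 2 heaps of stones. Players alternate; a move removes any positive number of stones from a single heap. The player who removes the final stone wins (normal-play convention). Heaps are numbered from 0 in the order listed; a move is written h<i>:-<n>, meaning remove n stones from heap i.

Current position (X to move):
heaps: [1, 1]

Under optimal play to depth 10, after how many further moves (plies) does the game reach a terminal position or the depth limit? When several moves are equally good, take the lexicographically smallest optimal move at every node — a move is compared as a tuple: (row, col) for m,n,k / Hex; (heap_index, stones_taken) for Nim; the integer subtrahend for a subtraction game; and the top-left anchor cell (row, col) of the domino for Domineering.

PV length from [(1,1)]: 2 plies

[(1,1)] X move#1: h0:-1:-1/(0,1)*, h1:-1:-1/(1,0)
[(0,1)] O move#2: h1:-1:+1/(0,0)*
[(0,0)] end (terminal -1, X#3); searched (1,1) to 10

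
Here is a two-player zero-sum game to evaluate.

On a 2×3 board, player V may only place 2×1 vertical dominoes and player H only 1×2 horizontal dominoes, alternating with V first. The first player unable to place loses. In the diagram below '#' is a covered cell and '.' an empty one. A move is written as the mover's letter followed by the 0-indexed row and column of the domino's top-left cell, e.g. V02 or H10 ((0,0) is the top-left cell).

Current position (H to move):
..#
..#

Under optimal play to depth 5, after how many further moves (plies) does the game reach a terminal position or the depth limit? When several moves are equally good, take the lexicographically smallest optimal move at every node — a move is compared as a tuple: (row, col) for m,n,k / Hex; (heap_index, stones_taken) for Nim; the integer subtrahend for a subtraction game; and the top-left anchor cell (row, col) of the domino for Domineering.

PV length from [..#/..#]: 1 ply

ply 1, H at ..#/..# | H00=+1→###/..#*; H10=+1→..#/###
ply 2: ###/..# is terminal -1 (V); from ..#/..# depth 5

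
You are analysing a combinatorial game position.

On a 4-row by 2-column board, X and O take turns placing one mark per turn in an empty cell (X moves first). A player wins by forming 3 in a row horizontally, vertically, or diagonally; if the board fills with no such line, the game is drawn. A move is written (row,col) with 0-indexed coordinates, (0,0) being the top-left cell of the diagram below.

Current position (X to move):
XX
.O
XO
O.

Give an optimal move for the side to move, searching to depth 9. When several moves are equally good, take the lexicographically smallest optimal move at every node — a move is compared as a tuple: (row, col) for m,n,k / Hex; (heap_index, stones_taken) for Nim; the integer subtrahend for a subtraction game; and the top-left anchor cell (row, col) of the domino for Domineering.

X's best at [XX/.O/XO/O.]: (1,0)

ply 1, X at XX/.O/XO/O. | (1,0)=+1→XX/XO/XO/O.*; (3,1)=+0→XX/.O/XO/OX
ply 2: XX/XO/XO/O. is terminal -1 (O); from XX/.O/XO/O. depth 9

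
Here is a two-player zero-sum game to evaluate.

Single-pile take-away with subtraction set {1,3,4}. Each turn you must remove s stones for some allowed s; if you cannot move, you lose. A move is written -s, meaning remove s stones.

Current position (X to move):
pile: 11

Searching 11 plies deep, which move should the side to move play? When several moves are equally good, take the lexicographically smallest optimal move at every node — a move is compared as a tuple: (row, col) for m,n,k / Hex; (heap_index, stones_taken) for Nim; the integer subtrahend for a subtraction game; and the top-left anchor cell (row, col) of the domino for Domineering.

X's best at [11]: -4

ply 1, X at 11 | -1=-1→10; -3=-1→8; -4=+1→7*
ply 2, O at 7 | -1=-1→6*; -3=-1→4; -4=-1→3
ply 3, X at 6 | -1=-1→5; -3=-1→3; -4=+1→2*
ply 4, O at 2 | -1=-1→1*
ply 5, X at 1 | -1=+1→0*
ply 6: 0 is terminal -1 (O); from 11 depth 11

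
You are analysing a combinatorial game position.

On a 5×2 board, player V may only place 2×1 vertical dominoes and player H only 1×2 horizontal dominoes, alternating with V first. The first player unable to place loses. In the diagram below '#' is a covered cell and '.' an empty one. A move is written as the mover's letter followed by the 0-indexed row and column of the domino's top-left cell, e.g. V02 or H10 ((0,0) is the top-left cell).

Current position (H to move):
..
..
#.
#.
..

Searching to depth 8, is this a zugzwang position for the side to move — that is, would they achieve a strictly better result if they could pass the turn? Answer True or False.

[../../#./#./..] H move#1: H00:+1/##/../#./#./..*, H10:+1/../##/#./#./.., H40:-1/../../#./#./##
[##/../#./#./..] V move#2: V11:-1/##/.#/##/#./..*, V21:-1/##/../##/##/.., V31:-1/##/../#./##/.#
[##/.#/##/#./..] H move#3: H40:+1/##/.#/##/#./##*
[##/.#/##/#./##] end (terminal -1, V#4); searched ../../#./#./.. to 8
suppose H passes — search the same position with V to move:
pass> [../../#./#./..] V move#1: V00:+1/#./#./#./#./..*, V01:+1/.#/.#/#./#./.., V11:+1/../.#/##/#./.., V21:-1/../../##/##/.., V31:-1/../../#./##/.#
pass> [#./#./#./#./..] H move#2: H40:-1/#./#./#./#./##*
pass> [#./#./#./#./##] V move#3: V01:+1/##/##/#./#./##*, V11:+1/#./##/##/#./##, V21:+1/#./#./##/##/##
pass> [##/##/#./#./##] end (terminal -1, H#4); searched ../../#./#./.. to 8
for H: play +1, pass -1

zugzwang(../../#./#./.., H) = False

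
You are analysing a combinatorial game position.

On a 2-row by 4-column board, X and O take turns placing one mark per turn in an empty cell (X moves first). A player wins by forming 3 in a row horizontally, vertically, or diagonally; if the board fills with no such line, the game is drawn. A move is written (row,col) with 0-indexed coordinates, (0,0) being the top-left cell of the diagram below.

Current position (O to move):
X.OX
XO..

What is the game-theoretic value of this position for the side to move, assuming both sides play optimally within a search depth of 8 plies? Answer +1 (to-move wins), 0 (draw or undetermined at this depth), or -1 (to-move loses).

value(X.OX/XO.., O) = 0

[X.OX/XO..] O move#1: (0,1):+0/XOOX/XO..*, (1,2):+0/X.OX/XOO., (1,3):+0/X.OX/XO.O
[XOOX/XO..] X move#2: (1,2):+0/XOOX/XOX.*, (1,3):+0/XOOX/XO.X
[XOOX/XOX.] O move#3: (1,3):+0/XOOX/XOXO*
[XOOX/XOXO] end (terminal +0, X#4); searched X.OX/XO.. to 8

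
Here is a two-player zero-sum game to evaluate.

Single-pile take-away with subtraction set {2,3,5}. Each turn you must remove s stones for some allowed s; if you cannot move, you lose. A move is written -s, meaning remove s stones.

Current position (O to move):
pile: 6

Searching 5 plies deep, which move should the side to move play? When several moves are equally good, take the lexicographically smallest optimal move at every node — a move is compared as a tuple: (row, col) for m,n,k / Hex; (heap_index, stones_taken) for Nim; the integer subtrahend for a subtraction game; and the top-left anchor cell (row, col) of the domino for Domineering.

O's best at [6]: -5

ply 1, O at 6 | -2=-1→4; -3=-1→3; -5=+1→1*
ply 2: 1 is terminal -1 (X); from 6 depth 5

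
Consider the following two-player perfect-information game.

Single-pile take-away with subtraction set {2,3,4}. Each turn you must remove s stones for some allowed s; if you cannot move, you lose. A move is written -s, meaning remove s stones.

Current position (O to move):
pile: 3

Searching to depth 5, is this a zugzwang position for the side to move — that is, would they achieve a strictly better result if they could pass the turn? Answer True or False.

zugzwang(3, O) = False

p1 O@[3]: -2[1]+1* -3[0]+1
p2 X@[1] terminal -1; root [3] d5
if O skipped the turn, X would face:
~ p1 X@[3]: -2[1]+1* -3[0]+1
~ p2 O@[1] terminal -1; root [3] d5
compare (O): move=+1 vs pass=-1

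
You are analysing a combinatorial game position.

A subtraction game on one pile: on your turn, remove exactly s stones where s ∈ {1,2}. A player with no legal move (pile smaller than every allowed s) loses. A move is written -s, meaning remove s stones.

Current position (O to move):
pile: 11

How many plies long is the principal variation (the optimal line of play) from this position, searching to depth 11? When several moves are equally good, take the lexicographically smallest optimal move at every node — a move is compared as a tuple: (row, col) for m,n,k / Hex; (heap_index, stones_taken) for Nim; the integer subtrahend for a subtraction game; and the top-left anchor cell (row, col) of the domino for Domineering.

[11] O move#1: -1:-1/10, -2:+1/9*
[9] X move#2: -1:-1/8*, -2:-1/7
[8] O move#3: -1:-1/7, -2:+1/6*
[6] X move#4: -1:-1/5*, -2:-1/4
[5] O move#5: -1:-1/4, -2:+1/3*
[3] X move#6: -1:-1/2*, -2:-1/1
[2] O move#7: -1:-1/1, -2:+1/0*
[0] end (terminal -1, X#8); searched 11 to 11

PV length from [11]: 7 plies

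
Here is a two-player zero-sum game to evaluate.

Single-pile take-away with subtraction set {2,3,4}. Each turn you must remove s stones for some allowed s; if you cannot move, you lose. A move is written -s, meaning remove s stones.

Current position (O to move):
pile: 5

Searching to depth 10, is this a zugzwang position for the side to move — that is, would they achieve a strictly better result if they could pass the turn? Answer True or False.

p1 O@[5]: -2[3]-1 -3[2]-1 -4[1]+1*
p2 X@[1] terminal -1; root [5] d10
suppose O passes — search the same position with X to move:
pass> p1 X@[5]: -2[3]-1 -3[2]-1 -4[1]+1*
pass> p2 O@[1] terminal -1; root [5] d10
for O: play +1, pass -1

zugzwang(5, O) = False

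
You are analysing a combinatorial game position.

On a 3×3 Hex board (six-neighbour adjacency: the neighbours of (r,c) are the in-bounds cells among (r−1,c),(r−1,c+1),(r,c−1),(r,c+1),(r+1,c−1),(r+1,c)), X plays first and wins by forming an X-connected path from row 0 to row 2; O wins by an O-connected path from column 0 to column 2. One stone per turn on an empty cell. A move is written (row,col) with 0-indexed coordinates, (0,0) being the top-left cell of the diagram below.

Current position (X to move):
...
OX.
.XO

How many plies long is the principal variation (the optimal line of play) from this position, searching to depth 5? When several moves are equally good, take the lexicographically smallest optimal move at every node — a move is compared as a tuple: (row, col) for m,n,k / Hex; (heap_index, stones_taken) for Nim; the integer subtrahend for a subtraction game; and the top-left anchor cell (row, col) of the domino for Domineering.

p1 X@[.../OX./.XO]: (0,0)[X../OX./.XO]+1* (0,1)[.X./OX./.XO]+1 (0,2)[..X/OX./.XO]+1 (1,2)[.../OXX/.XO]+1 (2,0)[.../OX./XXO]+1
p2 O@[X../OX./.XO]: (0,1)[XO./OX./.XO]-1* (0,2)[X.O/OX./.XO]-1 (1,2)[X../OXO/.XO]-1 (2,0)[X../OX./OXO]-1
p3 X@[XO./OX./.XO]: (0,2)[XOX/OX./.XO]+1* (1,2)[XO./OXX/.XO]-1 (2,0)[XO./OX./XXO]-1
p4 O@[XOX/OX./.XO] terminal -1; root [.../OX./.XO] d5

PV length from [.../OX./.XO]: 3 plies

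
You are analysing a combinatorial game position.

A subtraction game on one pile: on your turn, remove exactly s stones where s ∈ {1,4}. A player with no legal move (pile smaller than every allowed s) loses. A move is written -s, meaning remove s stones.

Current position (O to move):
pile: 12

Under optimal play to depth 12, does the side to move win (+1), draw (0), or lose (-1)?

value(12, O) = -1

ply 1, O at 12 | -1=-1→11*; -4=-1→8
ply 2, X at 11 | -1=+1→10*; -4=+1→7
ply 3, O at 10 | -1=-1→9*; -4=-1→6
ply 4, X at 9 | -1=-1→8; -4=+1→5*
ply 5, O at 5 | -1=-1→4*; -4=-1→1
ply 6, X at 4 | -1=-1→3; -4=+1→0*
ply 7: 0 is terminal -1 (O); from 12 depth 12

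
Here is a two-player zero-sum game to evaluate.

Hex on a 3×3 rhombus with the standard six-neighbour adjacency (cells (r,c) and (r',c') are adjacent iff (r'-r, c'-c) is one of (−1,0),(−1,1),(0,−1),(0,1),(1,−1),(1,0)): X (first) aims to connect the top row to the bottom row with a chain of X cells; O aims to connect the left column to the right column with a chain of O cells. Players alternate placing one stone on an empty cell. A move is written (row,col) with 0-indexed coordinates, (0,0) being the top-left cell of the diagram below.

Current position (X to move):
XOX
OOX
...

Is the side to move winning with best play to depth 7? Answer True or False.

X winning at [XOX/OOX/...]: True

p1 X@[XOX/OOX/...]: (2,0)[XOX/OOX/X..]+1* (2,1)[XOX/OOX/.X.]+1 (2,2)[XOX/OOX/..X]+1
p2 O@[XOX/OOX/X..]: (2,1)[XOX/OOX/XO.]-1* (2,2)[XOX/OOX/X.O]-1
p3 X@[XOX/OOX/XO.]: (2,2)[XOX/OOX/XOX]+1*
p4 O@[XOX/OOX/XOX] terminal -1; root [XOX/OOX/...] d7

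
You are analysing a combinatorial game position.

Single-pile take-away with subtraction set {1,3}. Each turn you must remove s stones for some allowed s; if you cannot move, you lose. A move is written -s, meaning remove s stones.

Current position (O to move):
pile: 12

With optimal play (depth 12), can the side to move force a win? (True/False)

O winning at [12]: False

p1 O@[12]: -1[11]-1* -3[9]-1
p2 X@[11]: -1[10]+1* -3[8]+1
p3 O@[10]: -1[9]-1* -3[7]-1
p4 X@[9]: -1[8]+1* -3[6]+1
p5 O@[8]: -1[7]-1* -3[5]-1
p6 X@[7]: -1[6]+1* -3[4]+1
p7 O@[6]: -1[5]-1* -3[3]-1
p8 X@[5]: -1[4]+1* -3[2]+1
p9 O@[4]: -1[3]-1* -3[1]-1
p10 X@[3]: -1[2]+1* -3[0]+1
p11 O@[2]: -1[1]-1*
p12 X@[1]: -1[0]+1*
p13 O@[0] terminal -1; root [12] d12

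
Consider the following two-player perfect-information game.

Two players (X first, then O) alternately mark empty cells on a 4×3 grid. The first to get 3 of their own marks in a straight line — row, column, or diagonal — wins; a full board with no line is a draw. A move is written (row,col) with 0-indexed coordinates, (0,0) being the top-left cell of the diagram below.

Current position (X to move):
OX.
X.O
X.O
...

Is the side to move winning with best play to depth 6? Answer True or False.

X winning at [OX./X.O/X.O/...]: True

p1 X@[OX./X.O/X.O/...]: (0,2)[OXX/X.O/X.O/...]-1 (1,1)[OX./XXO/X.O/...]-1 (2,1)[OX./X.O/XXO/...]-1 (3,0)[OX./X.O/X.O/X..]+1* (3,1)[OX./X.O/X.O/.X.]-1 (3,2)[OX./X.O/X.O/..X]-1
p2 O@[OX./X.O/X.O/X..] terminal -1; root [OX./X.O/X.O/...] d6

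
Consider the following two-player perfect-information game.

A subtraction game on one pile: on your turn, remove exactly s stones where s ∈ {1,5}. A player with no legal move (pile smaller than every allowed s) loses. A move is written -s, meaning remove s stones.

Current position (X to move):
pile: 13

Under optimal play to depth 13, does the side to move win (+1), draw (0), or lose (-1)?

value(13, X) = +1

ply 1, X at 13 | -1=+1→12*; -5=+1→8
ply 2, O at 12 | -1=-1→11*; -5=-1→7
ply 3, X at 11 | -1=+1→10*; -5=+1→6
ply 4, O at 10 | -1=-1→9*; -5=-1→5
ply 5, X at 9 | -1=+1→8*; -5=+1→4
ply 6, O at 8 | -1=-1→7*; -5=-1→3
ply 7, X at 7 | -1=+1→6*; -5=+1→2
ply 8, O at 6 | -1=-1→5*; -5=-1→1
ply 9, X at 5 | -1=+1→4*; -5=+1→0
ply 10, O at 4 | -1=-1→3*
ply 11, X at 3 | -1=+1→2*
ply 12, O at 2 | -1=-1→1*
ply 13, X at 1 | -1=+1→0*
ply 14: 0 is terminal -1 (O); from 13 depth 13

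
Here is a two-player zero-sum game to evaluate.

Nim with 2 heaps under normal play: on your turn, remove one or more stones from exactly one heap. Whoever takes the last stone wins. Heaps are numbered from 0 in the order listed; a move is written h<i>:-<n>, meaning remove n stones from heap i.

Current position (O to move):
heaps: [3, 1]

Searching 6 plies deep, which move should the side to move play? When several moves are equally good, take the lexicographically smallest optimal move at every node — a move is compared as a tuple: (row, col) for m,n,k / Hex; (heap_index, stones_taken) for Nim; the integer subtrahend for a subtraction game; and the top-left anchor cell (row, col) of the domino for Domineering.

O's best at [(3,1)]: h0:-2

ply 1, O at (3,1) | h0:-1=-1→(2,1); h0:-2=+1→(1,1)*; h0:-3=-1→(0,1); h1:-1=-1→(3,0)
ply 2, X at (1,1) | h0:-1=-1→(0,1)*; h1:-1=-1→(1,0)
ply 3, O at (0,1) | h1:-1=+1→(0,0)*
ply 4: (0,0) is terminal -1 (X); from (3,1) depth 6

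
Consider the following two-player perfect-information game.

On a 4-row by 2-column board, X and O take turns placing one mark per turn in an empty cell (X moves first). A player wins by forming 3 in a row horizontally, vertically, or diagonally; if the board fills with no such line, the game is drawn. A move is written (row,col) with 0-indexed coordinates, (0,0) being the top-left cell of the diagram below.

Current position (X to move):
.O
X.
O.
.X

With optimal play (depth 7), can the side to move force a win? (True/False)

p1 X@[.O/X./O./.X]: (0,0)[XO/X./O./.X]+0* (1,1)[.O/XX/O./.X]+0 (2,1)[.O/X./OX/.X]+0 (3,0)[.O/X./O./XX]+0
p2 O@[XO/X./O./.X]: (1,1)[XO/XO/O./.X]+0* (2,1)[XO/X./OO/.X]+0 (3,0)[XO/X./O./OX]+0
p3 X@[XO/XO/O./.X]: (2,1)[XO/XO/OX/.X]+0* (3,0)[XO/XO/O./XX]-1
p4 O@[XO/XO/OX/.X]: (3,0)[XO/XO/OX/OX]+0*
p5 X@[XO/XO/OX/OX] terminal +0; root [.O/X./O./.X] d7

X winning at [.O/X./O./.X]: False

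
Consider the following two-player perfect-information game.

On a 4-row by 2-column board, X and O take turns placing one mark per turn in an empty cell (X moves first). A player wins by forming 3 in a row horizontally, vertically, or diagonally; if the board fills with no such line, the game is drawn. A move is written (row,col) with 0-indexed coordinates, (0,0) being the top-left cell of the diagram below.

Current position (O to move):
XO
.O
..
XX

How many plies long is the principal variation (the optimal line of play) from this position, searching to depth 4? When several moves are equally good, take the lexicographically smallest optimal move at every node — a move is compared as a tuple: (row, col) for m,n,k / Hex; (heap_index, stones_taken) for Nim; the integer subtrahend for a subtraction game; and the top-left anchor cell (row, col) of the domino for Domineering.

PV length from [XO/.O/../XX]: 1 ply

ply 1, O at XO/.O/../XX | (1,0)=+0→XO/OO/../XX; (2,0)=+0→XO/.O/O./XX; (2,1)=+1→XO/.O/.O/XX*
ply 2: XO/.O/.O/XX is terminal -1 (X); from XO/.O/../XX depth 4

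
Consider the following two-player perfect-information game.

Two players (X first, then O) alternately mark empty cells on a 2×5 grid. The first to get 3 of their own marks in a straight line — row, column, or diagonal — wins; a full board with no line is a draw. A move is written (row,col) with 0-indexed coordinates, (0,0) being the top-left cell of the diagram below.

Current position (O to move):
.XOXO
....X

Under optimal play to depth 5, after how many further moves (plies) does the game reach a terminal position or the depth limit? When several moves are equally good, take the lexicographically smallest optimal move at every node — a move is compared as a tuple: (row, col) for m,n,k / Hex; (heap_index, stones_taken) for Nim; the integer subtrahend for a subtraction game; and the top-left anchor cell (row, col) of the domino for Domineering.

PV length from [.XOXO/....X]: 5 plies

ply 1, O at .XOXO/....X | (0,0)=+0→OXOXO/....X*; (1,0)=+0→.XOXO/O...X; (1,1)=+0→.XOXO/.O..X; (1,2)=+0→.XOXO/..O.X; (1,3)=+0→.XOXO/...OX
ply 2, X at OXOXO/....X | (1,0)=+0→OXOXO/X...X*; (1,1)=+0→OXOXO/.X..X; (1,2)=+0→OXOXO/..X.X; (1,3)=+0→OXOXO/...XX
ply 3, O at OXOXO/X...X | (1,1)=+0→OXOXO/XO..X*; (1,2)=+0→OXOXO/X.O.X; (1,3)=+0→OXOXO/X..OX
ply 4, X at OXOXO/XO..X | (1,2)=+0→OXOXO/XOX.X*; (1,3)=+0→OXOXO/XO.XX
ply 5, O at OXOXO/XOX.X | (1,3)=+0→OXOXO/XOXOX*
ply 6: OXOXO/XOXOX is terminal +0 (X); from .XOXO/....X depth 5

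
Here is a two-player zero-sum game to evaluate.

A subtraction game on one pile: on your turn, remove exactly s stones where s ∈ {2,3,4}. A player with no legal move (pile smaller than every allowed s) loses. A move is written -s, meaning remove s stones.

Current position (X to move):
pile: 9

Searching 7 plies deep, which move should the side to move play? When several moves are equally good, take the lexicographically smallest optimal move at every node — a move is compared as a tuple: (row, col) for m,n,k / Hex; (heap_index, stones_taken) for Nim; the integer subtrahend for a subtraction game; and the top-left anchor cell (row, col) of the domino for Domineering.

ply 1, X at 9 | -2=+1→7*; -3=+1→6; -4=-1→5
ply 2, O at 7 | -2=-1→5*; -3=-1→4; -4=-1→3
ply 3, X at 5 | -2=-1→3; -3=-1→2; -4=+1→1*
ply 4: 1 is terminal -1 (O); from 9 depth 7

X's best at [9]: -2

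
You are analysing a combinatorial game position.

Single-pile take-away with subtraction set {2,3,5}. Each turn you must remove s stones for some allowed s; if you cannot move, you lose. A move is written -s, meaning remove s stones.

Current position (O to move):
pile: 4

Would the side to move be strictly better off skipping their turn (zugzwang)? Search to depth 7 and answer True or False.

zugzwang(4, O) = False

[4] O move#1: -2:-1/2, -3:+1/1*
[1] end (terminal -1, X#2); searched 4 to 7
if O skipped the turn, X would face:
~ [4] X move#1: -2:-1/2, -3:+1/1*
~ [1] end (terminal -1, O#2); searched 4 to 7
compare (O): move=+1 vs pass=-1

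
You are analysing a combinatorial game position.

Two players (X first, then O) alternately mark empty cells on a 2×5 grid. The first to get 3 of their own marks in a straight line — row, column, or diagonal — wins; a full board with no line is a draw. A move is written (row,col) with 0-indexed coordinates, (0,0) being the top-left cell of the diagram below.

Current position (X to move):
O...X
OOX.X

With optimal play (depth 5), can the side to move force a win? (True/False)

X winning at [O...X/OOX.X]: True

[O...X/OOX.X] X move#1: (0,1):+0/OX..X/OOX.X, (0,2):+1/O.X.X/OOX.X*, (0,3):+1/O..XX/OOX.X, (1,3):+1/O...X/OOXXX
[O.X.X/OOX.X] O move#2: (0,1):-1/OOX.X/OOX.X*, (0,3):-1/O.XOX/OOX.X, (1,3):-1/O.X.X/OOXOX
[OOX.X/OOX.X] X move#3: (0,3):+1/OOXXX/OOX.X*, (1,3):+1/OOX.X/OOXXX
[OOXXX/OOX.X] end (terminal -1, O#4); searched O...X/OOX.X to 5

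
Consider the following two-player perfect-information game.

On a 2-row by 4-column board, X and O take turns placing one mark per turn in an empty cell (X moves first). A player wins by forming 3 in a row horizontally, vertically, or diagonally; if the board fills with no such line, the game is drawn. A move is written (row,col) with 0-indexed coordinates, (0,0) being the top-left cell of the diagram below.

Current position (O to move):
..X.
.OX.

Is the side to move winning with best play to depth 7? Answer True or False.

[..X./.OX.] O move#1: (0,0):+0/O.X./.OX.*, (0,1):+0/.OX./.OX., (0,3):+0/..XO/.OX., (1,0):-1/..X./OOX., (1,3):-1/..X./.OXO
[O.X./.OX.] X move#2: (0,1):+0/OXX./.OX.*, (0,3):+0/O.XX/.OX., (1,0):+0/O.X./XOX., (1,3):+0/O.X./.OXX
[OXX./.OX.] O move#3: (0,3):+0/OXXO/.OX.*, (1,0):-1/OXX./OOX., (1,3):-1/OXX./.OXO
[OXXO/.OX.] X move#4: (1,0):+0/OXXO/XOX.*, (1,3):+0/OXXO/.OXX
[OXXO/XOX.] O move#5: (1,3):+0/OXXO/XOXO*
[OXXO/XOXO] end (terminal +0, X#6); searched ..X./.OX. to 7

O winning at [..X./.OX.]: False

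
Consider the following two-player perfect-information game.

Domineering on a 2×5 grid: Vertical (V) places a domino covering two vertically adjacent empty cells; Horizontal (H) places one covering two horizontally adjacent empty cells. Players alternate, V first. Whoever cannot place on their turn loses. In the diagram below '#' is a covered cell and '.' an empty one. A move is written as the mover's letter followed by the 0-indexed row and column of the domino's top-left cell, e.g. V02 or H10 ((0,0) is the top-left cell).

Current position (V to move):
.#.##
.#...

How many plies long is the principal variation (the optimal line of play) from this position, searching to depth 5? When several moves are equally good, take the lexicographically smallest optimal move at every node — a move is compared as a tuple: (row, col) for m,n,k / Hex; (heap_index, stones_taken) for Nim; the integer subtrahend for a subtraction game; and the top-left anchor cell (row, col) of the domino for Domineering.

PV length from [.#.##/.#...]: 3 plies

[.#.##/.#...] V move#1: V00:-1/##.##/##..., V02:+1/.####/.##..*
[.####/.##..] H move#2: H13:-1/.####/.####*
[.####/.####] V move#3: V00:+1/#####/#####*
[#####/#####] end (terminal -1, H#4); searched .#.##/.#... to 5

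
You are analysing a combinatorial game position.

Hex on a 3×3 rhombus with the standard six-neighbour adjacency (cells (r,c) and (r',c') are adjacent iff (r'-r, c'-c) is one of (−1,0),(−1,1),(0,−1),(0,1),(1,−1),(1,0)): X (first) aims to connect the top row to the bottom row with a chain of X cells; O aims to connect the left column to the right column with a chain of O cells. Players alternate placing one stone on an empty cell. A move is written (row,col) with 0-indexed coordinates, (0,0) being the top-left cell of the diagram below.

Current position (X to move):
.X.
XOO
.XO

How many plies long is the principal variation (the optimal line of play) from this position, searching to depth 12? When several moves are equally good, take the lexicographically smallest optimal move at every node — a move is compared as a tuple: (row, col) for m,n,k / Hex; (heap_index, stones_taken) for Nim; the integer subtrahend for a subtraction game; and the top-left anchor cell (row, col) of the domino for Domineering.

ply 1, X at .X./XOO/.XO | (0,0)=-1→XX./XOO/.XO; (0,2)=-1→.XX/XOO/.XO; (2,0)=+1→.X./XOO/XXO*
ply 2: .X./XOO/XXO is terminal -1 (O); from .X./XOO/.XO depth 12

PV length from [.X./XOO/.XO]: 1 ply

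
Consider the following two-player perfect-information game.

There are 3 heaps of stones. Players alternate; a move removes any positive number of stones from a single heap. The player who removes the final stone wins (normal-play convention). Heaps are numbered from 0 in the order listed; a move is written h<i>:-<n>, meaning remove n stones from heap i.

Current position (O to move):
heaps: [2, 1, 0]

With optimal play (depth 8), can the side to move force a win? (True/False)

O winning at [(2,1,0)]: True

ply 1, O at (2,1,0) | h0:-1=+1→(1,1,0)*; h0:-2=-1→(0,1,0); h1:-1=-1→(2,0,0)
ply 2, X at (1,1,0) | h0:-1=-1→(0,1,0)*; h1:-1=-1→(1,0,0)
ply 3, O at (0,1,0) | h1:-1=+1→(0,0,0)*
ply 4: (0,0,0) is terminal -1 (X); from (2,1,0) depth 8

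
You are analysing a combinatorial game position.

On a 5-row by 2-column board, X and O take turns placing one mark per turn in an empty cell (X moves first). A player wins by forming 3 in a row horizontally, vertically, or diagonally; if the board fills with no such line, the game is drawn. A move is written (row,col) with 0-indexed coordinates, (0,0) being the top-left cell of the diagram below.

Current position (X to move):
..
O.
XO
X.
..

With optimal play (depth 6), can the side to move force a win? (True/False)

X winning at [../O./XO/X./..]: True

ply 1, X at ../O./XO/X./.. | (0,0)=+0→X./O./XO/X./..; (0,1)=+0→.X/O./XO/X./..; (1,1)=+0→../OX/XO/X./..; (3,1)=+0→../O./XO/XX/..; (4,0)=+1→../O./XO/X./X.*; (4,1)=+0→../O./XO/X./.X
ply 2: ../O./XO/X./X. is terminal -1 (O); from ../O./XO/X./.. depth 6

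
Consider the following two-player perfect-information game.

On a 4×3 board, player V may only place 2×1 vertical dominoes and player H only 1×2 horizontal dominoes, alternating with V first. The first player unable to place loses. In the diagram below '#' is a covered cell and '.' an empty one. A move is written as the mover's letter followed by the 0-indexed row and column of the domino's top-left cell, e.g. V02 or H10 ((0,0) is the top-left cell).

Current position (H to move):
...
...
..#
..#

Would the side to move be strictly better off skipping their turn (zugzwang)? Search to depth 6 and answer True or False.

[.../.../..#/..#] H move#1: H00:-1/##./.../..#/..#*, H01:-1/.##/.../..#/..#, H10:-1/.../##./..#/..#, H11:-1/.../.##/..#/..#, H20:-1/.../.../###/..#, H30:-1/.../.../..#/###
[##./.../..#/..#] V move#2: V02:-1/###/..#/..#/..#, V10:+1/##./#../#.#/..#*, V11:+1/##./.#./.##/..#, V20:+1/##./.../#.#/#.#, V21:+1/##./.../.##/.##
[##./#../#.#/..#] H move#3: H11:-1/##./###/#.#/..#*, H30:-1/##./#../#.#/###
[##./###/#.#/..#] V move#4: V21:+1/##./###/###/.##*
[##./###/###/.##] end (terminal -1, H#5); searched .../.../..#/..# to 6
pass branch (V moves first from the same position):
  | [.../.../..#/..#] V move#1: V00:+1/#../#../..#/..#*, V01:+1/.#./.#./..#/..#, V02:+1/..#/..#/..#/..#, V10:-1/.../#../#.#/..#, V11:+1/.../.#./.##/..#, V20:+1/.../.../#.#/#.#, V21:+1/.../.../.##/.##
  | [#../#../..#/..#] H move#2: H01:-1/###/#../..#/..#*, H11:-1/#../###/..#/..#, H20:-1/#../#../###/..#, H30:-1/#../#../..#/###
  | [###/#../..#/..#] V move#3: V11:-1/###/##./.##/..#, V20:+1/###/#../#.#/#.#*, V21:+1/###/#../.##/.##
  | [###/#../#.#/#.#] H move#4: H11:-1/###/###/#.#/#.#*
  | [###/###/#.#/#.#] V move#5: V21:+1/###/###/###/###*
  | [###/###/###/###] end (terminal -1, H#6); searched .../.../..#/..# to 6
H moving scores -1; H passing scores -1

zugzwang(.../.../..#/..#, H) = False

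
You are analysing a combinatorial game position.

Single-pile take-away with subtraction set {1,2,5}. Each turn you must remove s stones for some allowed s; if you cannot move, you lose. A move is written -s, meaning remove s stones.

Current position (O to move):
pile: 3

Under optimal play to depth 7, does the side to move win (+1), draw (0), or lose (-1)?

value(3, O) = -1

ply 1, O at 3 | -1=-1→2*; -2=-1→1
ply 2, X at 2 | -1=-1→1; -2=+1→0*
ply 3: 0 is terminal -1 (O); from 3 depth 7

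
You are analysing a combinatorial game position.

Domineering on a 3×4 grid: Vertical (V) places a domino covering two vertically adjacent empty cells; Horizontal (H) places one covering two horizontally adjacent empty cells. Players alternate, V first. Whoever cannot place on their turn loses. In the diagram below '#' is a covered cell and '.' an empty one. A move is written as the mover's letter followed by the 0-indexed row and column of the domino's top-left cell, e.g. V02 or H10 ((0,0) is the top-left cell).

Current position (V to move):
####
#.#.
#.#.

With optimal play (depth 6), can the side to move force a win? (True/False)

ply 1, V at ####/#.#./#.#. | V11=+1→####/###./###.*; V13=+1→####/#.##/#.##
ply 2: ####/###./###. is terminal -1 (H); from ####/#.#./#.#. depth 6

V winning at [####/#.#./#.#.]: True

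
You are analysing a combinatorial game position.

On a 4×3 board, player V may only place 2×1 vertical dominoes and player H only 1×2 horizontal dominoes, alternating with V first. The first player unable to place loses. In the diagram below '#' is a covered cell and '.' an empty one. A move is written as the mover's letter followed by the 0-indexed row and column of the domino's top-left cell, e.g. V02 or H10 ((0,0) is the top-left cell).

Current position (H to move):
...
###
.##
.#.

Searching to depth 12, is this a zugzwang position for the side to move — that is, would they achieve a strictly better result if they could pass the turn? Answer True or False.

zugzwang(.../###/.##/.#., H) = True

[.../###/.##/.#.] H move#1: H00:-1/##./###/.##/.#.*, H01:-1/.##/###/.##/.#.
[##./###/.##/.#.] V move#2: V20:+1/##./###/###/##.*
[##./###/###/##.] end (terminal -1, H#3); searched .../###/.##/.#. to 12
suppose H passes — search the same position with V to move:
pass> [.../###/.##/.#.] V move#1: V20:-1/.../###/###/##.*
pass> [.../###/###/##.] H move#2: H00:+1/##./###/###/##.*, H01:+1/.##/###/###/##.
pass> [##./###/###/##.] end (terminal -1, V#3); searched .../###/.##/.#. to 12
for H: play -1, pass +1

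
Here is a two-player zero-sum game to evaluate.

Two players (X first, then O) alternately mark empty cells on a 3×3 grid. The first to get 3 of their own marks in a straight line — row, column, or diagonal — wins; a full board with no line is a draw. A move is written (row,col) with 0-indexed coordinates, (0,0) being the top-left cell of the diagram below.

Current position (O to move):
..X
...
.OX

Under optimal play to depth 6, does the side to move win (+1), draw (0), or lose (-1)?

[..X/.../.OX] O move#1: (0,0):-1/O.X/.../.OX*, (0,1):-1/.OX/.../.OX, (1,0):-1/..X/O../.OX, (1,1):-1/..X/.O./.OX, (1,2):-1/..X/..O/.OX, (2,0):-1/..X/.../OOX
[O.X/.../.OX] X move#2: (0,1):+0/OXX/.../.OX, (1,0):+0/O.X/X../.OX, (1,1):+1/O.X/.X./.OX*, (1,2):+1/O.X/..X/.OX, (2,0):+1/O.X/.../XOX
[O.X/.X./.OX] O move#3: (0,1):-1/OOX/.X./.OX*, (1,0):-1/O.X/OX./.OX, (1,2):-1/O.X/.XO/.OX, (2,0):-1/O.X/.X./OOX
[OOX/.X./.OX] X move#4: (1,0):+1/OOX/XX./.OX*, (1,2):+1/OOX/.XX/.OX, (2,0):+1/OOX/.X./XOX
[OOX/XX./.OX] O move#5: (1,2):-1/OOX/XXO/.OX*, (2,0):-1/OOX/XX./OOX
[OOX/XXO/.OX] X move#6: (2,0):+1/OOX/XXO/XOX*
[OOX/XXO/XOX] end (terminal -1, O#7); searched ..X/.../.OX to 6

value(..X/.../.OX, O) = -1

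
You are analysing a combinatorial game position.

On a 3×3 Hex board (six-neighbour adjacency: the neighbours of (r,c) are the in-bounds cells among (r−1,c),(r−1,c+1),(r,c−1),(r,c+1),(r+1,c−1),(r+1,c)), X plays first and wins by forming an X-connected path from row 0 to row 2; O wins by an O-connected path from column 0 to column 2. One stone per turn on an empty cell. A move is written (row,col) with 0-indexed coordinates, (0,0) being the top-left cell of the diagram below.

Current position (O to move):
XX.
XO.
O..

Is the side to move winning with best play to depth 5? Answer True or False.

O winning at [XX./XO./O..]: True

p1 O@[XX./XO./O..]: (0,2)[XXO/XO./O..]+1* (1,2)[XX./XOO/O..]+1 (2,1)[XX./XO./OO.]+1 (2,2)[XX./XO./O.O]+1
p2 X@[XXO/XO./O..] terminal -1; root [XX./XO./O..] d5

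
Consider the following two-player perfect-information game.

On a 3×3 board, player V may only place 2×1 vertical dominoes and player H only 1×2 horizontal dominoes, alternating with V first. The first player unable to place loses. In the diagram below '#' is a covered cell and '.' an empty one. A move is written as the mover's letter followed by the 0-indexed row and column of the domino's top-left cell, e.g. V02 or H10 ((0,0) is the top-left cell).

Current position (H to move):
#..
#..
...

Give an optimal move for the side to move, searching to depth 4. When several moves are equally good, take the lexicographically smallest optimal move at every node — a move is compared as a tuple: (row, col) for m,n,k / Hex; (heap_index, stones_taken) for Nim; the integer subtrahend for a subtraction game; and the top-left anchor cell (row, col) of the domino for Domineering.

ply 1, H at #../#../... | H01=-1→###/#../...; H11=+1→#../###/...*; H20=-1→#../#../##.; H21=-1→#../#../.##
ply 2: #../###/... is terminal -1 (V); from #../#../... depth 4

H's best at [#../#../...]: H11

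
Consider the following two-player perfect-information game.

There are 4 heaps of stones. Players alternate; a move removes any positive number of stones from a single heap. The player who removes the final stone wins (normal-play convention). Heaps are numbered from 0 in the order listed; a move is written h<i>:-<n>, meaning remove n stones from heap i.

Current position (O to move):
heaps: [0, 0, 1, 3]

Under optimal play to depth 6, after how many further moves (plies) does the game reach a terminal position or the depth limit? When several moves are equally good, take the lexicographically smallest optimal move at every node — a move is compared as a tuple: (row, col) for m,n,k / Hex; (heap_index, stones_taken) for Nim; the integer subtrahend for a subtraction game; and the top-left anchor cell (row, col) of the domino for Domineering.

ply 1, O at (0,0,1,3) | h2:-1=-1→(0,0,0,3); h3:-1=-1→(0,0,1,2); h3:-2=+1→(0,0,1,1)*; h3:-3=-1→(0,0,1,0)
ply 2, X at (0,0,1,1) | h2:-1=-1→(0,0,0,1)*; h3:-1=-1→(0,0,1,0)
ply 3, O at (0,0,0,1) | h3:-1=+1→(0,0,0,0)*
ply 4: (0,0,0,0) is terminal -1 (X); from (0,0,1,3) depth 6

PV length from [(0,0,1,3)]: 3 plies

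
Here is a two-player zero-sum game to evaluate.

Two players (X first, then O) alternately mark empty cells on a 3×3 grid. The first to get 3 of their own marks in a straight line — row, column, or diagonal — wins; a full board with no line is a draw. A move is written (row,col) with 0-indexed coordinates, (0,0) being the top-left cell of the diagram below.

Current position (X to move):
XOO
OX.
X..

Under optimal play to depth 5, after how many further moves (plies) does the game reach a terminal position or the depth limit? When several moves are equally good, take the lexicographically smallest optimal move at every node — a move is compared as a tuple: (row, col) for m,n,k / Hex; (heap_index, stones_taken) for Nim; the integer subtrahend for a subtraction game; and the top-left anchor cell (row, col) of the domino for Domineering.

[XOO/OX./X..] X move#1: (1,2):+0/XOO/OXX/X.., (2,1):+0/XOO/OX./XX., (2,2):+1/XOO/OX./X.X*
[XOO/OX./X.X] end (terminal -1, O#2); searched XOO/OX./X.. to 5

PV length from [XOO/OX./X..]: 1 ply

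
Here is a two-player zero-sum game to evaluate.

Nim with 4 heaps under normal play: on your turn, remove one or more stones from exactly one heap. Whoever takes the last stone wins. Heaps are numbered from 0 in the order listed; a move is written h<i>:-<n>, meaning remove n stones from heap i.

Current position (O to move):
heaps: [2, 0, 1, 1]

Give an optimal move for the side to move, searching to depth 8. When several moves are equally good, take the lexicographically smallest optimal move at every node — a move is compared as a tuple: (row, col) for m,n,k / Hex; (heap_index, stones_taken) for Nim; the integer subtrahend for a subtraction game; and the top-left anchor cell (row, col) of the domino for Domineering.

O's best at [(2,0,1,1)]: h0:-2

p1 O@[(2,0,1,1)]: h0:-1[(1,0,1,1)]-1 h0:-2[(0,0,1,1)]+1* h2:-1[(2,0,0,1)]-1 h3:-1[(2,0,1,0)]-1
p2 X@[(0,0,1,1)]: h2:-1[(0,0,0,1)]-1* h3:-1[(0,0,1,0)]-1
p3 O@[(0,0,0,1)]: h3:-1[(0,0,0,0)]+1*
p4 X@[(0,0,0,0)] terminal -1; root [(2,0,1,1)] d8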